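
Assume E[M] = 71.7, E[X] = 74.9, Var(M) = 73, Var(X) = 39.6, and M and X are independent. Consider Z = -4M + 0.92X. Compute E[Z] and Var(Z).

E[Z] = -217.892, Var(Z) = 1201.51744

E[Z] = (-4)·E[M] + 0.92·E[X] = (-4)·71.7 + 0.92·74.9 = -217.892.
Var(Z) = a²·Var(M) + b²·Var(X) + 2ab·covariance of M and X with a = -4, b = 0.92.
Independence gives covariance of M and X = 0.
= (-4)²·73 + 0.92²·39.6 + 2·(-4)·0.92·0
= 1168 + 33.51744 + 0 = 1201.51744.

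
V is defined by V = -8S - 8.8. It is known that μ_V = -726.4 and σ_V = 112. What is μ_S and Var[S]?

μ_S = 89.7, Var[S] = 196

From V = -8S - 8.8: μ_V = a·μ_S + b, so μ_S = (μ_V − b)/a = (-726.4 − (-8.8))/(-8) = 89.7.
Var[V] = 112² = 12544.
Var[V] = a²·Var[S], so Var[S] = 12544/(-8)² = 196.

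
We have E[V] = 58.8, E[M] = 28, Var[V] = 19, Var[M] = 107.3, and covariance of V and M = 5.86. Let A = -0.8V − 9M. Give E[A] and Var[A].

E[A] = -299.04, Var[A] = 8787.844

E[A] = (-0.8)·E[V] + (-9)·E[M] = (-0.8)·58.8 + (-9)·28 = -299.04.
Var[A] = a²·Var[V] + b²·Var[M] + 2ab·covariance of V and M with a = -0.8, b = -9.
= (-0.8)²·19 + (-9)²·107.3 + 2·(-0.8)·(-9)·5.86
= 12.16 + 8691.3 + 84.384 = 8787.844.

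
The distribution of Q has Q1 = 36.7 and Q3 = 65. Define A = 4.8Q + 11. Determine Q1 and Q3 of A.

Q1(A) = 187.16, Q3(A) = 323

a = 4.8 > 0: Q1(A) = a·Q1(Q)+b = 187.16, Q3(A) = a·Q3(Q)+b = 323.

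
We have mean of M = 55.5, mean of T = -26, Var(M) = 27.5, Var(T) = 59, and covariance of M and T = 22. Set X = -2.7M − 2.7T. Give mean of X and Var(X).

mean of X = (-2.7)·mean of M + (-2.7)·mean of T = (-2.7)·55.5 + (-2.7)·(-26) = -79.65.
Var(X) = a²·Var(M) + b²·Var(T) + 2ab·covariance of M and T with a = -2.7, b = -2.7.
= (-2.7)²·27.5 + (-2.7)²·59 + 2·(-2.7)·(-2.7)·22
= 200.475 + 430.11 + 320.76 = 951.345.

mean of X = -79.65, Var(X) = 951.345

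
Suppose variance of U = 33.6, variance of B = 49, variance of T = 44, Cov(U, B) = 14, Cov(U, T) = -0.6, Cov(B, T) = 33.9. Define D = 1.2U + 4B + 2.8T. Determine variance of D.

variance of D = a²·variance of U + b²·variance of B + c²·variance of T + 2ab·Cov(U, B) + 2ac·Cov(U, T) + 2bc·Cov(B, T), with a = 1.2, b = 4, c = 2.8.
= 48.384 + 784 + 344.96 + 134.4 + (-4.032) + 759.36
= 2067.072.

variance of D = 2067.072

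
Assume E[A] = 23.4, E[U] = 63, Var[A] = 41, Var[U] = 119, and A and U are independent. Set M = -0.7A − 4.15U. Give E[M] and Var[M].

E[M] = (-0.7)·E[A] + (-4.15)·E[U] = (-0.7)·23.4 + (-4.15)·63 = -277.83.
Var[M] = a²·Var[A] + b²·Var[U] + 2ab·Cov(A, U) with a = -0.7, b = -4.15.
Independence gives Cov(A, U) = 0.
= (-0.7)²·41 + (-4.15)²·119 + 2·(-0.7)·(-4.15)·0
= 20.09 + 2049.4775 + 0 = 2069.5675.

E[M] = -277.83, Var[M] = 2069.5675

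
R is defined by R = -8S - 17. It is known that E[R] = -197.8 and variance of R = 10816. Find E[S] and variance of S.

E[S] = 22.6, variance of S = 169

From R = -8S - 17: E[R] = a·E[S] + b, so E[S] = (E[R] − b)/a = (-197.8 − (-17))/(-8) = 22.6.
variance of R = a²·variance of S, so variance of S = 10816/(-8)² = 169.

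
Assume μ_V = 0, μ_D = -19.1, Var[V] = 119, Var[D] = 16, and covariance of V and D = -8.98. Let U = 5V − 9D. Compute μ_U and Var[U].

μ_U = 5·μ_V + (-9)·μ_D = 5·0 + (-9)·(-19.1) = 171.9.
Var[U] = a²·Var[V] + b²·Var[D] + 2ab·covariance of V and D with a = 5, b = -9.
= 5²·119 + (-9)²·16 + 2·5·(-9)·(-8.98)
= 2975 + 1296 + 808.2 = 5079.2.

μ_U = 171.9, Var[U] = 5079.2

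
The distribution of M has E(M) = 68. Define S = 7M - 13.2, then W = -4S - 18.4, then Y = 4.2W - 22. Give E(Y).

E(Y) = -7874.32

E(S) = 7·68 + (-13.2) = 462.8.
E(W) = (-4)·462.8 + (-18.4) = -1869.6.
E(Y) = 4.2·(-1869.6) + (-22) = -7874.32.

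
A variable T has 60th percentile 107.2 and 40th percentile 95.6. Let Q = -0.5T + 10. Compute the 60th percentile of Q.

Since a = -0.5 < 0 the transformation is decreasing, reversing order: the 60th percentile of Q corresponds to the 40th percentile of T.
So P_{60}(Q) = a·P_{40}(T) + b = (-0.5)·95.6 + 10 = -37.8.

60th percentile of Q = -37.8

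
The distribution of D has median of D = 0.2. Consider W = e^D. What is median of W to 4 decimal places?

median of W = 1.2214

e^D is monotone on this domain, so median of W = exp(0.2) ≈ 1.2214.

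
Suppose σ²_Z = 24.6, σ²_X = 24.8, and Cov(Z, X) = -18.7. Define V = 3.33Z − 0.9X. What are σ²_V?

σ²_V = a²·σ²_Z + b²·σ²_X + 2ab·Cov(Z, X) with a = 3.33, b = -0.9.
= 3.33²·24.6 + (-0.9)²·24.8 + 2·3.33·(-0.9)·(-18.7)
= 272.78694 + 20.088 + 112.0878 = 404.96274.

σ²_V = 404.96274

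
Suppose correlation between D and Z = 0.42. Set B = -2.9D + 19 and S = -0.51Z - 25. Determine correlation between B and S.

correlation between B and S = 0.42

Linear rescalings preserve correlation up to sign; here the slopes -2.9 and -0.51 have the same sign, so correlation between B and S = correlation between D and Z = 0.42.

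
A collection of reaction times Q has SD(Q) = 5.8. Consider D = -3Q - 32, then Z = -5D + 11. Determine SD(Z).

SD(Z) = 87

SD(D) = |-3|·5.8 = 17.4.
SD(Z) = |-5|·17.4 = 87.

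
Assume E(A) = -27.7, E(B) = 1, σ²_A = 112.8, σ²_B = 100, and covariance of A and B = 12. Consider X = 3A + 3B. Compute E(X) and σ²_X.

E(X) = -80.1, σ²_X = 2131.2

E(X) = 3·E(A) + 3·E(B) = 3·(-27.7) + 3·1 = -80.1.
σ²_X = a²·σ²_A + b²·σ²_B + 2ab·covariance of A and B with a = 3, b = 3.
= 3²·112.8 + 3²·100 + 2·3·3·12
= 1015.2 + 900 + 216 = 2131.2.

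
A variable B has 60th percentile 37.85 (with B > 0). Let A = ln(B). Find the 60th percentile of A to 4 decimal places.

60th percentile of A = 3.6336

ln(B) is increasing, so P_{60}(A) = g(P_{60}(B)) ≈ 3.6336.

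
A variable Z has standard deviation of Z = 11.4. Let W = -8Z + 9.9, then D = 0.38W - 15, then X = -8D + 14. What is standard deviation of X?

standard deviation of W = |-8|·11.4 = 91.2.
standard deviation of D = |0.38|·91.2 = 34.656.
standard deviation of X = |-8|·34.656 = 277.248.

standard deviation of X = 277.248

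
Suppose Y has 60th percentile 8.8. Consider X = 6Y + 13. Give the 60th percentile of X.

60th percentile of X = 65.8

Since a = 6 > 0 the transformation is increasing, so the 60th percentile of X = a·(P_{60} of Y) + b = 6·8.8 + 13 = 65.8.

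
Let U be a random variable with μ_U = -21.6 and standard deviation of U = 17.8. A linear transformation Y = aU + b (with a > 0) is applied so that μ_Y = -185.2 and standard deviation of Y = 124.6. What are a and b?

a = 7, b = -34

standard deviation of Y = a·standard deviation of U (a > 0), so a = 124.6/17.8 = 7.
μ_Y = a·μ_U + b, so b = -185.2 − 7·(-21.6) = -34.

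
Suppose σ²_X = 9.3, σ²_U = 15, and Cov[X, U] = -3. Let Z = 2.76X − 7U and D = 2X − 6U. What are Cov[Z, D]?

By bilinearity, Cov[Z, D] = ac·σ²_X + bd·σ²_U + (ad+bc)·Cov[X, U], with a=2.76, b=-7, c=2, d=-6.
ac·σ²_X = 2.76·2·9.3 = 51.336
bd·σ²_U = (-7)·(-6)·15 = 630
(ad+bc)·Cov[X, U] = (-30.56)·(-3) = 91.68
Cov[Z, D] = 51.336 + 630 + 91.68 = 773.016.

Cov[Z, D] = 773.016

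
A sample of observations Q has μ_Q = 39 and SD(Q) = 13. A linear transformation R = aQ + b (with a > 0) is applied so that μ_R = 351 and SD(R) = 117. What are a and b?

a = 9, b = 0

SD(R) = a·SD(Q) (a > 0), so a = 117/13 = 9.
μ_R = a·μ_Q + b, so b = 351 − 9·39 = 0.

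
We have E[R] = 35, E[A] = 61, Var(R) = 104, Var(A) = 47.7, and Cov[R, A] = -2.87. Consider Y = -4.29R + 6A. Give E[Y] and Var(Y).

E[Y] = 215.85, Var(Y) = 3778.974

E[Y] = (-4.29)·E[R] + 6·E[A] = (-4.29)·35 + 6·61 = 215.85.
Var(Y) = a²·Var(R) + b²·Var(A) + 2ab·Cov[R, A] with a = -4.29, b = 6.
= (-4.29)²·104 + 6²·47.7 + 2·(-4.29)·6·(-2.87)
= 1914.0264 + 1717.2 + 147.7476 = 3778.974.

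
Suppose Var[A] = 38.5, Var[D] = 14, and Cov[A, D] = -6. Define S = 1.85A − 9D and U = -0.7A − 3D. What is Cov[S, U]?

Cov[S, U] = 323.6425

By bilinearity, Cov[S, U] = ac·Var[A] + bd·Var[D] + (ad+bc)·Cov[A, D], with a=1.85, b=-9, c=-0.7, d=-3.
ac·Var[A] = 1.85·(-0.7)·38.5 = -49.8575
bd·Var[D] = (-9)·(-3)·14 = 378
(ad+bc)·Cov[A, D] = (0.75)·(-6) = -4.5
Cov[S, U] = -49.8575 + 378 + (-4.5) = 323.6425.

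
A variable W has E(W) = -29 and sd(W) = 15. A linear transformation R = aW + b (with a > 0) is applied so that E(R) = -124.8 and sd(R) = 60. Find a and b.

a = 4, b = -8.8

sd(R) = a·sd(W) (a > 0), so a = 60/15 = 4.
E(R) = a·E(W) + b, so b = -124.8 − 4·(-29) = -8.8.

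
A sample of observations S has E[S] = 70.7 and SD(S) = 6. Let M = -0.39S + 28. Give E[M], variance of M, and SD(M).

E[M] = 0.427, variance of M = 5.4756, SD(M) = 2.34

M = -0.39S + 28 is linear with a = -0.39, b = 28.
E[M] = a·E[S] + b = (-0.39)·70.7 + 28 = 0.427.
variance of S = 6² = 36.
variance of M = a²·variance of S = (-0.39)²·36 = 5.4756 (the additive constant 28 does not affect variance).
SD(M) = |a|·SD(S) = |-0.39|·6 = 2.34.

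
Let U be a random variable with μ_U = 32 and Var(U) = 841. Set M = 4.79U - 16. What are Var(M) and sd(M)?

Var(M) = 19295.9881, sd(M) = 138.91

M = 4.79U - 16 is linear with a = 4.79, b = -16.
Var(M) = a²·Var(U) = 4.79²·841 = 19295.9881 (the additive constant -16 does not affect variance).
sd(U) = √841 = 29.
sd(M) = |a|·sd(U) = |4.79|·29 = 138.91.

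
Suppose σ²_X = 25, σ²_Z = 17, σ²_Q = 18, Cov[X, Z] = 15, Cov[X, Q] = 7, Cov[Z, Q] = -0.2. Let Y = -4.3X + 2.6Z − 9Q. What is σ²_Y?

σ²_Y = a²·σ²_X + b²·σ²_Z + c²·σ²_Q + 2ab·Cov[X, Z] + 2ac·Cov[X, Q] + 2bc·Cov[Z, Q], with a = -4.3, b = 2.6, c = -9.
= 462.25 + 114.92 + 1458 + (-335.4) + 541.8 + 9.36
= 2250.93.

σ²_Y = 2250.93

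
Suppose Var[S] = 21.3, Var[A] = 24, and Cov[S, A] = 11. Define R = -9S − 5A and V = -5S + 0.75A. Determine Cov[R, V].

Cov[R, V] = 1069.25

By bilinearity, Cov[R, V] = ac·Var[S] + bd·Var[A] + (ad+bc)·Cov[S, A], with a=-9, b=-5, c=-5, d=0.75.
ac·Var[S] = (-9)·(-5)·21.3 = 958.5
bd·Var[A] = (-5)·0.75·24 = -90
(ad+bc)·Cov[S, A] = (18.25)·11 = 200.75
Cov[R, V] = 958.5 + (-90) + 200.75 = 1069.25.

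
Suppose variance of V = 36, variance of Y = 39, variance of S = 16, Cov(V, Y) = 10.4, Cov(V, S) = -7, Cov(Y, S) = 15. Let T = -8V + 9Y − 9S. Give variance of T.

variance of T = a²·variance of V + b²·variance of Y + c²·variance of S + 2ab·Cov(V, Y) + 2ac·Cov(V, S) + 2bc·Cov(Y, S), with a = -8, b = 9, c = -9.
= 2304 + 3159 + 1296 + (-1497.6) + (-1008) + (-2430)
= 1823.4.

variance of T = 1823.4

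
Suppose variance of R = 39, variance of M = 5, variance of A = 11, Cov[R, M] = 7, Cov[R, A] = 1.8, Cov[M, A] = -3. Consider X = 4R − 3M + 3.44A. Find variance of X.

variance of X = 742.6256

variance of X = a²·variance of R + b²·variance of M + c²·variance of A + 2ab·Cov[R, M] + 2ac·Cov[R, A] + 2bc·Cov[M, A], with a = 4, b = -3, c = 3.44.
= 624 + 45 + 130.1696 + (-168) + 49.536 + 61.92
= 742.6256.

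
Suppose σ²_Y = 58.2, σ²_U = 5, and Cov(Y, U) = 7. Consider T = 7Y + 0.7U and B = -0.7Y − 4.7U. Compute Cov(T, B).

By bilinearity, Cov(T, B) = ac·σ²_Y + bd·σ²_U + (ad+bc)·Cov(Y, U), with a=7, b=0.7, c=-0.7, d=-4.7.
ac·σ²_Y = 7·(-0.7)·58.2 = -285.18
bd·σ²_U = 0.7·(-4.7)·5 = -16.45
(ad+bc)·Cov(Y, U) = (-33.39)·7 = -233.73
Cov(T, B) = -285.18 + (-16.45) + (-233.73) = -535.36.

Cov(T, B) = -535.36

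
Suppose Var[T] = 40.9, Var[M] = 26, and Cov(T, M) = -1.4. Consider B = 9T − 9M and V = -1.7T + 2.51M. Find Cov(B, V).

By bilinearity, Cov(B, V) = ac·Var[T] + bd·Var[M] + (ad+bc)·Cov(T, M), with a=9, b=-9, c=-1.7, d=2.51.
ac·Var[T] = 9·(-1.7)·40.9 = -625.77
bd·Var[M] = (-9)·2.51·26 = -587.34
(ad+bc)·Cov(T, M) = (37.89)·(-1.4) = -53.046
Cov(B, V) = -625.77 + (-587.34) + (-53.046) = -1266.156.

Cov(B, V) = -1266.156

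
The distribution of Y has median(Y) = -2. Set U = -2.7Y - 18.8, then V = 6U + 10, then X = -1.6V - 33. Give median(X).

median(U) = (-2.7)·(-2) + (-18.8) = -13.4.
median(V) = 6·(-13.4) + 10 = -70.4.
median(X) = (-1.6)·(-70.4) + (-33) = 79.64.

median(X) = 79.64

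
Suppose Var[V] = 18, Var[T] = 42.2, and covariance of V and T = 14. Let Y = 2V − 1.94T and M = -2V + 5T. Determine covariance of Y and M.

covariance of Y and M = -287.02

By bilinearity, covariance of Y and M = ac·Var[V] + bd·Var[T] + (ad+bc)·covariance of V and T, with a=2, b=-1.94, c=-2, d=5.
ac·Var[V] = 2·(-2)·18 = -72
bd·Var[T] = (-1.94)·5·42.2 = -409.34
(ad+bc)·covariance of V and T = (13.88)·14 = 194.32
covariance of Y and M = -72 + (-409.34) + 194.32 = -287.02.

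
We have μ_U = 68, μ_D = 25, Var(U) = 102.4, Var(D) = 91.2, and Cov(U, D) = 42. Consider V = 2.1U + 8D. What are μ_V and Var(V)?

μ_V = 2.1·μ_U + 8·μ_D = 2.1·68 + 8·25 = 342.8.
Var(V) = a²·Var(U) + b²·Var(D) + 2ab·Cov(U, D) with a = 2.1, b = 8.
= 2.1²·102.4 + 8²·91.2 + 2·2.1·8·42
= 451.584 + 5836.8 + 1411.2 = 7699.584.

μ_V = 342.8, Var(V) = 7699.584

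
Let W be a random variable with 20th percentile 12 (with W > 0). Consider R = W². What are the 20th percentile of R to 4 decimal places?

W² is increasing, so P_{20}(R) = g(P_{20}(W)) = 144.

20th percentile of R = 144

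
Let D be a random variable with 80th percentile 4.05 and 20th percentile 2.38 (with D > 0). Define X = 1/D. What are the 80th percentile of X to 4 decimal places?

1/D is decreasing on D > 0, so percentile order reverses: P_{80}(X) uses P_{20}(D) = 2.38.
P_{80}(X) = 1/2.38 ≈ 0.4202.

80th percentile of X = 0.4202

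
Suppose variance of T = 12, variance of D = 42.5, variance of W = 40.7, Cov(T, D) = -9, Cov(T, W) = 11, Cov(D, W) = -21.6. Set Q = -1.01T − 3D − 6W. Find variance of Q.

variance of Q = 1161.1212

variance of Q = a²·variance of T + b²·variance of D + c²·variance of W + 2ab·Cov(T, D) + 2ac·Cov(T, W) + 2bc·Cov(D, W), with a = -1.01, b = -3, c = -6.
= 12.2412 + 382.5 + 1465.2 + (-54.54) + 133.32 + (-777.6)
= 1161.1212.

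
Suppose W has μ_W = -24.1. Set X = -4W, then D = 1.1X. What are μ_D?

μ_X = (-4)·(-24.1) = 96.4.
μ_D = 1.1·96.4 = 106.04.

μ_D = 106.04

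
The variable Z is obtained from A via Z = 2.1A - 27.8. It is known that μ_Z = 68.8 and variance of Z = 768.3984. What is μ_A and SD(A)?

From Z = 2.1A - 27.8: μ_Z = a·μ_A + b, so μ_A = (μ_Z − b)/a = (68.8 − (-27.8))/2.1 = 46.
SD(Z) = √768.3984 = 27.72.
SD(Z) = |a|·SD(A), so SD(A) = 27.72/|2.1| = 13.2.

μ_A = 46, SD(A) = 13.2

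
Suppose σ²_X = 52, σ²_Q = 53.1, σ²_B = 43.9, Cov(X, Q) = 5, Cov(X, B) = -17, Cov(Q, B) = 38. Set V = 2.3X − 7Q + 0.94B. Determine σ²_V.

σ²_V = a²·σ²_X + b²·σ²_Q + c²·σ²_B + 2ab·Cov(X, Q) + 2ac·Cov(X, B) + 2bc·Cov(Q, B), with a = 2.3, b = -7, c = 0.94.
= 275.08 + 2601.9 + 38.79004 + (-161) + (-73.508) + (-500.08)
= 2181.18204.

σ²_V = 2181.18204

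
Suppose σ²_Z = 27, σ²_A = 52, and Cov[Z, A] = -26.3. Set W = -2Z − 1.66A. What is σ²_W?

σ²_W = 76.6592

σ²_W = a²·σ²_Z + b²·σ²_A + 2ab·Cov[Z, A] with a = -2, b = -1.66.
= (-2)²·27 + (-1.66)²·52 + 2·(-2)·(-1.66)·(-26.3)
= 108 + 143.2912 + (-174.632) = 76.6592.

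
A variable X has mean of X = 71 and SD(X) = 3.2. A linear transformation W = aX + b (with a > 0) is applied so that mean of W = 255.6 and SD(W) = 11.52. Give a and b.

a = 3.6, b = 0

SD(W) = a·SD(X) (a > 0), so a = 11.52/3.2 = 3.6.
mean of W = a·mean of X + b, so b = 255.6 − 3.6·71 = 0.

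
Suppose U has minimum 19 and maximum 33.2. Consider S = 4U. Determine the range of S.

Range of U = 33.2 − 19 = 14.2.
Range(S) = |a|·Range(U) = |4|·14.2 = 56.8.

Range(S) = 56.8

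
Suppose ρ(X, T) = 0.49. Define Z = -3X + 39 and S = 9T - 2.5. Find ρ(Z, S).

ρ(Z, S) = -0.49

Linear rescalings preserve |correlation|; the slopes -3 and 9 have opposite signs, so the correlation flips sign: ρ(Z, S) = −ρ(X, T) = -0.49.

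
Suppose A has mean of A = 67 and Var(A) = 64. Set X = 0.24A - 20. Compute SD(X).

SD(X) = 1.92

X = 0.24A - 20 is linear with a = 0.24, b = -20.
SD(A) = √64 = 8.
SD(X) = |a|·SD(A) = |0.24|·8 = 1.92.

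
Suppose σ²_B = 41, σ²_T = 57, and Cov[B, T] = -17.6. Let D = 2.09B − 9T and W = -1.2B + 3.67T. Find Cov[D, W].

By bilinearity, Cov[D, W] = ac·σ²_B + bd·σ²_T + (ad+bc)·Cov[B, T], with a=2.09, b=-9, c=-1.2, d=3.67.
ac·σ²_B = 2.09·(-1.2)·41 = -102.828
bd·σ²_T = (-9)·3.67·57 = -1882.71
(ad+bc)·Cov[B, T] = (18.4703)·(-17.6) = -325.07728
Cov[D, W] = -102.828 + (-1882.71) + (-325.07728) = -2310.61528.

Cov[D, W] = -2310.61528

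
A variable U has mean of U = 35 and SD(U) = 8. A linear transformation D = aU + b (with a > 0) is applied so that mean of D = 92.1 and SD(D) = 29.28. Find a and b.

a = 3.66, b = -36

SD(D) = a·SD(U) (a > 0), so a = 29.28/8 = 3.66.
mean of D = a·mean of U + b, so b = 92.1 − 3.66·35 = -36.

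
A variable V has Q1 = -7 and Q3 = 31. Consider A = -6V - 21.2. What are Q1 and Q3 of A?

a = -6 < 0 reverses order: Q1(A) comes from Q3(V), Q3(A) from Q1(V).
Q1(A) = (-6)·31 + (-21.2) = -207.2; Q3(A) = (-6)·(-7) + (-21.2) = 20.8.

Q1(A) = -207.2, Q3(A) = 20.8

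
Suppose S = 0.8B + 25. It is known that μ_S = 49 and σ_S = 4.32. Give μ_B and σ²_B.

From S = 0.8B + 25: μ_S = a·μ_B + b, so μ_B = (μ_S − b)/a = (49 − 25)/0.8 = 30.
σ²_S = 4.32² = 18.6624.
σ²_S = a²·σ²_B, so σ²_B = 18.6624/0.8² = 29.16.

μ_B = 30, σ²_B = 29.16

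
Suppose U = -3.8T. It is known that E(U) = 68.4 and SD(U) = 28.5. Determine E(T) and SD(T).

E(T) = -18, SD(T) = 7.5

From U = -3.8T: E(U) = a·E(T) + b, so E(T) = (E(U) − b)/a = (68.4 − 0)/(-3.8) = -18.
SD(U) = |a|·SD(T), so SD(T) = 28.5/|-3.8| = 7.5.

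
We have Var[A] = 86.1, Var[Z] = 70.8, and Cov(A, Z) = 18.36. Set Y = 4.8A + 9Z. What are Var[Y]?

Var[Y] = 9304.848

Var[Y] = a²·Var[A] + b²·Var[Z] + 2ab·Cov(A, Z) with a = 4.8, b = 9.
= 4.8²·86.1 + 9²·70.8 + 2·4.8·9·18.36
= 1983.744 + 5734.8 + 1586.304 = 9304.848.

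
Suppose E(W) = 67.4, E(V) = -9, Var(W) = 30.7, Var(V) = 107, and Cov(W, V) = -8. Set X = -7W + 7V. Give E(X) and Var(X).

E(X) = -534.8, Var(X) = 7531.3

E(X) = (-7)·E(W) + 7·E(V) = (-7)·67.4 + 7·(-9) = -534.8.
Var(X) = a²·Var(W) + b²·Var(V) + 2ab·Cov(W, V) with a = -7, b = 7.
= (-7)²·30.7 + 7²·107 + 2·(-7)·7·(-8)
= 1504.3 + 5243 + 784 = 7531.3.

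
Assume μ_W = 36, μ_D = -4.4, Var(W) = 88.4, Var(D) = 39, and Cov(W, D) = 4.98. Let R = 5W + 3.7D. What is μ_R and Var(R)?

μ_R = 163.72, Var(R) = 2928.17

μ_R = 5·μ_W + 3.7·μ_D = 5·36 + 3.7·(-4.4) = 163.72.
Var(R) = a²·Var(W) + b²·Var(D) + 2ab·Cov(W, D) with a = 5, b = 3.7.
= 5²·88.4 + 3.7²·39 + 2·5·3.7·4.98
= 2210 + 533.91 + 184.26 = 2928.17.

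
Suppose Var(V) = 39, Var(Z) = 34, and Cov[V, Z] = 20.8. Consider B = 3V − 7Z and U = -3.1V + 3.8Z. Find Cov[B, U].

Cov[B, U] = -578.62

By bilinearity, Cov[B, U] = ac·Var(V) + bd·Var(Z) + (ad+bc)·Cov[V, Z], with a=3, b=-7, c=-3.1, d=3.8.
ac·Var(V) = 3·(-3.1)·39 = -362.7
bd·Var(Z) = (-7)·3.8·34 = -904.4
(ad+bc)·Cov[V, Z] = (33.1)·20.8 = 688.48
Cov[B, U] = -362.7 + (-904.4) + 688.48 = -578.62.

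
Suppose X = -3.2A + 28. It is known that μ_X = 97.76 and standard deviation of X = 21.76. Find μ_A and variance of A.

From X = -3.2A + 28: μ_X = a·μ_A + b, so μ_A = (μ_X − b)/a = (97.76 − 28)/(-3.2) = -21.8.
variance of X = 21.76² = 473.4976.
variance of X = a²·variance of A, so variance of A = 473.4976/(-3.2)² = 46.24.

μ_A = -21.8, variance of A = 46.24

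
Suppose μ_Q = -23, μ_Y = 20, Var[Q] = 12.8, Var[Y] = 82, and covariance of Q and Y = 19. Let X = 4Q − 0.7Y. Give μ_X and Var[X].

μ_X = -106, Var[X] = 138.58

μ_X = 4·μ_Q + (-0.7)·μ_Y = 4·(-23) + (-0.7)·20 = -106.
Var[X] = a²·Var[Q] + b²·Var[Y] + 2ab·covariance of Q and Y with a = 4, b = -0.7.
= 4²·12.8 + (-0.7)²·82 + 2·4·(-0.7)·19
= 204.8 + 40.18 + (-106.4) = 138.58.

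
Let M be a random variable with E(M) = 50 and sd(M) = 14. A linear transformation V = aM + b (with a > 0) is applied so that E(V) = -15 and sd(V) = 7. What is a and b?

a = 0.5, b = -40

sd(V) = a·sd(M) (a > 0), so a = 7/14 = 0.5.
E(V) = a·E(M) + b, so b = -15 − 0.5·50 = -40.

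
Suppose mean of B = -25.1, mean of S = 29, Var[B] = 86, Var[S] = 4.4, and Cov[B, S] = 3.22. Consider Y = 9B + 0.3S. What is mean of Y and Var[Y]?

mean of Y = -217.2, Var[Y] = 6983.784

mean of Y = 9·mean of B + 0.3·mean of S = 9·(-25.1) + 0.3·29 = -217.2.
Var[Y] = a²·Var[B] + b²·Var[S] + 2ab·Cov[B, S] with a = 9, b = 0.3.
= 9²·86 + 0.3²·4.4 + 2·9·0.3·3.22
= 6966 + 0.396 + 17.388 = 6983.784.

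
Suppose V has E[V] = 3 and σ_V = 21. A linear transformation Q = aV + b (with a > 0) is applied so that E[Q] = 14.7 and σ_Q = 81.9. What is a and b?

σ_Q = a·σ_V (a > 0), so a = 81.9/21 = 3.9.
E[Q] = a·E[V] + b, so b = 14.7 − 3.9·3 = 3.

a = 3.9, b = 3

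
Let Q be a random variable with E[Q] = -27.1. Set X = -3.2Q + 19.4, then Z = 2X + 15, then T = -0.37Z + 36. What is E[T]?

E[T] = -48.0788

E[X] = (-3.2)·(-27.1) + 19.4 = 106.12.
E[Z] = 2·106.12 + 15 = 227.24.
E[T] = (-0.37)·227.24 + 36 = -48.0788.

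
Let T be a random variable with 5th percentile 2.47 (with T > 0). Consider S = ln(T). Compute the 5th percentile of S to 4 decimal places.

5th percentile of S = 0.9042

ln(T) is increasing, so P_{5}(S) = g(P_{5}(T)) ≈ 0.9042.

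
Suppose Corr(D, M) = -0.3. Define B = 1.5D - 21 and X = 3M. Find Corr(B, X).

Linear rescalings preserve correlation up to sign; here the slopes 1.5 and 3 have the same sign, so Corr(B, X) = Corr(D, M) = -0.3.

Corr(B, X) = -0.3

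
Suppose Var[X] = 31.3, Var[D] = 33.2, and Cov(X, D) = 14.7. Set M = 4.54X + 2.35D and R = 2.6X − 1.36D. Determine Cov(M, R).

By bilinearity, Cov(M, R) = ac·Var[X] + bd·Var[D] + (ad+bc)·Cov(X, D), with a=4.54, b=2.35, c=2.6, d=-1.36.
ac·Var[X] = 4.54·2.6·31.3 = 369.4652
bd·Var[D] = 2.35·(-1.36)·33.2 = -106.1072
(ad+bc)·Cov(X, D) = (-0.0644)·14.7 = -0.94668
Cov(M, R) = 369.4652 + (-106.1072) + (-0.94668) = 262.41132.

Cov(M, R) = 262.41132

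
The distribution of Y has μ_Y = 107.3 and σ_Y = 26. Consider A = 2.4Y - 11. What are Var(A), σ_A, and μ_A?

Var(A) = 3893.76, σ_A = 62.4, μ_A = 246.52

A = 2.4Y - 11 is linear with a = 2.4, b = -11.
Var(Y) = 26² = 676.
Var(A) = a²·Var(Y) = 2.4²·676 = 3893.76 (the additive constant -11 does not affect variance).
σ_A = |a|·σ_Y = |2.4|·26 = 62.4.
μ_A = a·μ_Y + b = 2.4·107.3 + (-11) = 246.52.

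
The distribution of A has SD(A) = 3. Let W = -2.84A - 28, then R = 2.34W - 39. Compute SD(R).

SD(R) = 19.9368

SD(W) = |-2.84|·3 = 8.52.
SD(R) = |2.34|·8.52 = 19.9368.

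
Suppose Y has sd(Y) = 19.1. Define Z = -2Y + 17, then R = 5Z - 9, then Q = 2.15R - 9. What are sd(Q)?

sd(Z) = |-2|·19.1 = 38.2.
sd(R) = |5|·38.2 = 191.
sd(Q) = |2.15|·191 = 410.65.

sd(Q) = 410.65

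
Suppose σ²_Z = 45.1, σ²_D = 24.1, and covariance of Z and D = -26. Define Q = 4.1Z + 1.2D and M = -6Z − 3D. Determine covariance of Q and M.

covariance of Q and M = -689.22

By bilinearity, covariance of Q and M = ac·σ²_Z + bd·σ²_D + (ad+bc)·covariance of Z and D, with a=4.1, b=1.2, c=-6, d=-3.
ac·σ²_Z = 4.1·(-6)·45.1 = -1109.46
bd·σ²_D = 1.2·(-3)·24.1 = -86.76
(ad+bc)·covariance of Z and D = (-19.5)·(-26) = 507
covariance of Q and M = -1109.46 + (-86.76) + 507 = -689.22.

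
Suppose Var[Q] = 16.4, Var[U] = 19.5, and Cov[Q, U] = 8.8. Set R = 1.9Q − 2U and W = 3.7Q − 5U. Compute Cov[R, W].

By bilinearity, Cov[R, W] = ac·Var[Q] + bd·Var[U] + (ad+bc)·Cov[Q, U], with a=1.9, b=-2, c=3.7, d=-5.
ac·Var[Q] = 1.9·3.7·16.4 = 115.292
bd·Var[U] = (-2)·(-5)·19.5 = 195
(ad+bc)·Cov[Q, U] = (-16.9)·8.8 = -148.72
Cov[R, W] = 115.292 + 195 + (-148.72) = 161.572.

Cov[R, W] = 161.572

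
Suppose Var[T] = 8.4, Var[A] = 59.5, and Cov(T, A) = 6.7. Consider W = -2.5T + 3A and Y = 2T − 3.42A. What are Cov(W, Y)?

By bilinearity, Cov(W, Y) = ac·Var[T] + bd·Var[A] + (ad+bc)·Cov(T, A), with a=-2.5, b=3, c=2, d=-3.42.
ac·Var[T] = (-2.5)·2·8.4 = -42
bd·Var[A] = 3·(-3.42)·59.5 = -610.47
(ad+bc)·Cov(T, A) = (14.55)·6.7 = 97.485
Cov(W, Y) = -42 + (-610.47) + 97.485 = -554.985.

Cov(W, Y) = -554.985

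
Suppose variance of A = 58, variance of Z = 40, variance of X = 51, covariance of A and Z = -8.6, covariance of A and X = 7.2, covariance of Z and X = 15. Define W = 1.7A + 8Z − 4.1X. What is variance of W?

variance of W = 2266.642

variance of W = a²·variance of A + b²·variance of Z + c²·variance of X + 2ab·covariance of A and Z + 2ac·covariance of A and X + 2bc·covariance of Z and X, with a = 1.7, b = 8, c = -4.1.
= 167.62 + 2560 + 857.31 + (-233.92) + (-100.368) + (-984)
= 2266.642.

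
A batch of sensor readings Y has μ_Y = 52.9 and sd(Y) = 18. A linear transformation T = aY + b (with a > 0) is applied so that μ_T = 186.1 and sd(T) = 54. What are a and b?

a = 3, b = 27.4

sd(T) = a·sd(Y) (a > 0), so a = 54/18 = 3.
μ_T = a·μ_Y + b, so b = 186.1 − 3·52.9 = 27.4.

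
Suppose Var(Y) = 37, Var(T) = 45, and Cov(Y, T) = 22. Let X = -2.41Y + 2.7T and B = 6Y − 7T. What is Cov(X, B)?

Cov(X, B) = -657.98

By bilinearity, Cov(X, B) = ac·Var(Y) + bd·Var(T) + (ad+bc)·Cov(Y, T), with a=-2.41, b=2.7, c=6, d=-7.
ac·Var(Y) = (-2.41)·6·37 = -535.02
bd·Var(T) = 2.7·(-7)·45 = -850.5
(ad+bc)·Cov(Y, T) = (33.07)·22 = 727.54
Cov(X, B) = -535.02 + (-850.5) + 727.54 = -657.98.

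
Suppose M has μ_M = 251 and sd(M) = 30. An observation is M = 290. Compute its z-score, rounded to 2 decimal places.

z = 1.30

z = (M − μ_M) / sd(M) = (290 − 251) / 30 = 1.30.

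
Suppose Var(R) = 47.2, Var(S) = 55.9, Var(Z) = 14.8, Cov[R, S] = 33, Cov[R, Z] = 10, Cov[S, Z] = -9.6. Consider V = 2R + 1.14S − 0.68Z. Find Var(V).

Var(V) = 406.455

Var(V) = a²·Var(R) + b²·Var(S) + c²·Var(Z) + 2ab·Cov[R, S] + 2ac·Cov[R, Z] + 2bc·Cov[S, Z], with a = 2, b = 1.14, c = -0.68.
= 188.8 + 72.64764 + 6.84352 + 150.48 + (-27.2) + 14.88384
= 406.455.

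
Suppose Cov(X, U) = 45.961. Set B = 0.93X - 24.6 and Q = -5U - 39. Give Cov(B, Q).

Cov(B, Q) = a·c·Cov(X, U) = 0.93·(-5)·45.961 = -213.71865. Additive constants drop out.

Cov(B, Q) = -213.71865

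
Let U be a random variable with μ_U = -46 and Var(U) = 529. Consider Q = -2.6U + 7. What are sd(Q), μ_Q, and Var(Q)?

Q = -2.6U + 7 is linear with a = -2.6, b = 7.
sd(U) = √529 = 23.
sd(Q) = |a|·sd(U) = |-2.6|·23 = 59.8.
μ_Q = a·μ_U + b = (-2.6)·(-46) + 7 = 126.6.
Var(Q) = a²·Var(U) = (-2.6)²·529 = 3576.04 (the additive constant 7 does not affect variance).

sd(Q) = 59.8, μ_Q = 126.6, Var(Q) = 3576.04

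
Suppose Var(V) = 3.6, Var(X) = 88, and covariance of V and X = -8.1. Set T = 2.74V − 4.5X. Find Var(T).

Var(T) = 2008.77336

Var(T) = a²·Var(V) + b²·Var(X) + 2ab·covariance of V and X with a = 2.74, b = -4.5.
= 2.74²·3.6 + (-4.5)²·88 + 2·2.74·(-4.5)·(-8.1)
= 27.02736 + 1782 + 199.746 = 2008.77336.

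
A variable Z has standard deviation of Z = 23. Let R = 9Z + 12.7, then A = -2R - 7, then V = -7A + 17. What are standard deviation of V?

standard deviation of R = |9|·23 = 207.
standard deviation of A = |-2|·207 = 414.
standard deviation of V = |-7|·414 = 2898.

standard deviation of V = 2898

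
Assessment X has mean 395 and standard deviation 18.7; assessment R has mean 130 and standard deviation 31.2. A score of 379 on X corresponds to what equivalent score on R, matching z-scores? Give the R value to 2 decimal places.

R = 103.30

z = (379 − 395)/18.7 ≈ -0.8556.
R = 130 + z·31.2 = 130 + (379 − 395)·31.2/18.7 ≈ 103.30.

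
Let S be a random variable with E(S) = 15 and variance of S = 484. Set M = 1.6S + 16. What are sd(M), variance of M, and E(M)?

M = 1.6S + 16 is linear with a = 1.6, b = 16.
sd(S) = √484 = 22.
sd(M) = |a|·sd(S) = |1.6|·22 = 35.2.
variance of M = a²·variance of S = 1.6²·484 = 1239.04 (the additive constant 16 does not affect variance).
E(M) = a·E(S) + b = 1.6·15 + 16 = 40.

sd(M) = 35.2, variance of M = 1239.04, E(M) = 40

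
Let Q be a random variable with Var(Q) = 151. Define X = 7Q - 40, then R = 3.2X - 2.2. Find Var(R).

Var(X) = 7²·151 = 7399.
Var(R) = 3.2²·7399 = 75765.76.

Var(R) = 75765.76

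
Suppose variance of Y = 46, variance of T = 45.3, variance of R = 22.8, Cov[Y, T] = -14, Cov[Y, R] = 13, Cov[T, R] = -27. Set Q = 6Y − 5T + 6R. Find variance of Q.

variance of Q = 7005.3

variance of Q = a²·variance of Y + b²·variance of T + c²·variance of R + 2ab·Cov[Y, T] + 2ac·Cov[Y, R] + 2bc·Cov[T, R], with a = 6, b = -5, c = 6.
= 1656 + 1132.5 + 820.8 + 840 + 936 + 1620
= 7005.3.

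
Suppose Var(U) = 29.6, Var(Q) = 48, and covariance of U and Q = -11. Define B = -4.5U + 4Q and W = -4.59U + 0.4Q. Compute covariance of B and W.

By bilinearity, covariance of B and W = ac·Var(U) + bd·Var(Q) + (ad+bc)·covariance of U and Q, with a=-4.5, b=4, c=-4.59, d=0.4.
ac·Var(U) = (-4.5)·(-4.59)·29.6 = 611.388
bd·Var(Q) = 4·0.4·48 = 76.8
(ad+bc)·covariance of U and Q = (-20.16)·(-11) = 221.76
covariance of B and W = 611.388 + 76.8 + 221.76 = 909.948.

covariance of B and W = 909.948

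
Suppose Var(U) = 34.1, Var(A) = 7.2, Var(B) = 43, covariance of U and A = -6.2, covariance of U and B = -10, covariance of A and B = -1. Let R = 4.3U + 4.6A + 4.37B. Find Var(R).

Var(R) = 942.7317

Var(R) = a²·Var(U) + b²·Var(A) + c²·Var(B) + 2ab·covariance of U and A + 2ac·covariance of U and B + 2bc·covariance of A and B, with a = 4.3, b = 4.6, c = 4.37.
= 630.509 + 152.352 + 821.1667 + (-245.272) + (-375.82) + (-40.204)
= 942.7317.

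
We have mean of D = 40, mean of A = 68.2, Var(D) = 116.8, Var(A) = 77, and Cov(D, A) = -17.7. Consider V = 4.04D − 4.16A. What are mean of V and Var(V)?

mean of V = 4.04·mean of D + (-4.16)·mean of A = 4.04·40 + (-4.16)·68.2 = -122.112.
Var(V) = a²·Var(D) + b²·Var(A) + 2ab·Cov(D, A) with a = 4.04, b = -4.16.
= 4.04²·116.8 + (-4.16)²·77 + 2·4.04·(-4.16)·(-17.7)
= 1906.36288 + 1332.5312 + 594.94656 = 3833.84064.

mean of V = -122.112, Var(V) = 3833.84064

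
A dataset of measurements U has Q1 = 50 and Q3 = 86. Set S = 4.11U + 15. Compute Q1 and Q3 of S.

a = 4.11 > 0: Q1(S) = a·Q1(U)+b = 220.5, Q3(S) = a·Q3(U)+b = 368.46.

Q1(S) = 220.5, Q3(S) = 368.46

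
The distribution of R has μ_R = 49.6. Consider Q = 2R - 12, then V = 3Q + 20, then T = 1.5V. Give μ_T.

μ_Q = 2·49.6 + (-12) = 87.2.
μ_V = 3·87.2 + 20 = 281.6.
μ_T = 1.5·281.6 = 422.4.

μ_T = 422.4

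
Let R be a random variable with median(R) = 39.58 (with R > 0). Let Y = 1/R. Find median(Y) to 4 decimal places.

1/R is monotone on this domain, so median(Y) = 1/(39.58) ≈ 0.0253.

median(Y) = 0.0253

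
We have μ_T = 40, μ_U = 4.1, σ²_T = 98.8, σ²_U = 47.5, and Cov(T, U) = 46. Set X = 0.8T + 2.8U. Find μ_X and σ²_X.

μ_X = 0.8·μ_T + 2.8·μ_U = 0.8·40 + 2.8·4.1 = 43.48.
σ²_X = a²·σ²_T + b²·σ²_U + 2ab·Cov(T, U) with a = 0.8, b = 2.8.
= 0.8²·98.8 + 2.8²·47.5 + 2·0.8·2.8·46
= 63.232 + 372.4 + 206.08 = 641.712.

μ_X = 43.48, σ²_X = 641.712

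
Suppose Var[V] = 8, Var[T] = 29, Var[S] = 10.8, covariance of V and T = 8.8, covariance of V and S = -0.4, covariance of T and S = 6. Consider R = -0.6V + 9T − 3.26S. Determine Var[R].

Var[R] = 2017.97328

Var[R] = a²·Var[V] + b²·Var[T] + c²·Var[S] + 2ab·covariance of V and T + 2ac·covariance of V and S + 2bc·covariance of T and S, with a = -0.6, b = 9, c = -3.26.
= 2.88 + 2349 + 114.77808 + (-95.04) + (-1.5648) + (-352.08)
= 2017.97328.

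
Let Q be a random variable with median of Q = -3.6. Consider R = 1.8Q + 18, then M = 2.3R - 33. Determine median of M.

median of R = 1.8·(-3.6) + 18 = 11.52.
median of M = 2.3·11.52 + (-33) = -6.504.

median of M = -6.504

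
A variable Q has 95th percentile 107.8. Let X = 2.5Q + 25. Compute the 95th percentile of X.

Since a = 2.5 > 0 the transformation is increasing, so the 95th percentile of X = a·(P_{95} of Q) + b = 2.5·107.8 + 25 = 294.5.

95th percentile of X = 294.5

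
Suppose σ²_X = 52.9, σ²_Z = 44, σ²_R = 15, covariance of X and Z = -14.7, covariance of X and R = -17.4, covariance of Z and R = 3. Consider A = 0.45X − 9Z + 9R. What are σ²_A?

σ²_A = a²·σ²_X + b²·σ²_Z + c²·σ²_R + 2ab·covariance of X and Z + 2ac·covariance of X and R + 2bc·covariance of Z and R, with a = 0.45, b = -9, c = 9.
= 10.71225 + 3564 + 1215 + 119.07 + (-140.94) + (-486)
= 4281.84225.

σ²_A = 4281.84225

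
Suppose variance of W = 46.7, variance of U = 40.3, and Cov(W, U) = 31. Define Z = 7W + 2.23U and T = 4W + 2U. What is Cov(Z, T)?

Cov(Z, T) = 2197.858

By bilinearity, Cov(Z, T) = ac·variance of W + bd·variance of U + (ad+bc)·Cov(W, U), with a=7, b=2.23, c=4, d=2.
ac·variance of W = 7·4·46.7 = 1307.6
bd·variance of U = 2.23·2·40.3 = 179.738
(ad+bc)·Cov(W, U) = (22.92)·31 = 710.52
Cov(Z, T) = 1307.6 + 179.738 + 710.52 = 2197.858.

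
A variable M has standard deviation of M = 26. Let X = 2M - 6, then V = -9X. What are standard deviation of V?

standard deviation of X = |2|·26 = 52.
standard deviation of V = |-9|·52 = 468.

standard deviation of V = 468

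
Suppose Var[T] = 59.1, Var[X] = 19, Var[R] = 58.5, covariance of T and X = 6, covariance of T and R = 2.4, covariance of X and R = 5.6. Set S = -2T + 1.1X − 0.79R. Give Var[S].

Var[S] = a²·Var[T] + b²·Var[X] + c²·Var[R] + 2ab·covariance of T and X + 2ac·covariance of T and R + 2bc·covariance of X and R, with a = -2, b = 1.1, c = -0.79.
= 236.4 + 22.99 + 36.50985 + (-26.4) + 7.584 + (-9.7328)
= 267.35105.

Var[S] = 267.35105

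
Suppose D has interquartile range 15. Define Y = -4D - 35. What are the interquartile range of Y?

IQR(Y) = 60

Under Y = aD + b, IQR(Y) = |a|·IQR(D) = |-4|·15 = 60 (shifts cancel; spread scales by |a|).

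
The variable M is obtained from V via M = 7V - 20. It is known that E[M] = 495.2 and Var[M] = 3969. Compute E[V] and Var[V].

From M = 7V - 20: E[M] = a·E[V] + b, so E[V] = (E[M] − b)/a = (495.2 − (-20))/7 = 73.6.
Var[M] = a²·Var[V], so Var[V] = 3969/7² = 81.

E[V] = 73.6, Var[V] = 81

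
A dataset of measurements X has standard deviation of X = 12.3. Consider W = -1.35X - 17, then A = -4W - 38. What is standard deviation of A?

standard deviation of W = |-1.35|·12.3 = 16.605.
standard deviation of A = |-4|·16.605 = 66.42.

standard deviation of A = 66.42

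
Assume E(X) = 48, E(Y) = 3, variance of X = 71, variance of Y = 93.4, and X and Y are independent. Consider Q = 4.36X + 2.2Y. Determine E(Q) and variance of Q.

E(Q) = 215.88, variance of Q = 1801.7376

E(Q) = 4.36·E(X) + 2.2·E(Y) = 4.36·48 + 2.2·3 = 215.88.
variance of Q = a²·variance of X + b²·variance of Y + 2ab·covariance of X and Y with a = 4.36, b = 2.2.
Independence gives covariance of X and Y = 0.
= 4.36²·71 + 2.2²·93.4 + 2·4.36·2.2·0
= 1349.6816 + 452.056 + 0 = 1801.7376.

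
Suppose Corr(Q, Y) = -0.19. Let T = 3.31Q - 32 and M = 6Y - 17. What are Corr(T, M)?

Corr(T, M) = -0.19

Linear rescalings preserve correlation up to sign; here the slopes 3.31 and 6 have the same sign, so Corr(T, M) = Corr(Q, Y) = -0.19.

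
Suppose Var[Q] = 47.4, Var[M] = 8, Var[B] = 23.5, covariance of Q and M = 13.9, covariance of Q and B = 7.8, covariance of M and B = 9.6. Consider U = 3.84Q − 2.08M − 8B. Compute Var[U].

Var[U] = 1855.76448

Var[U] = a²·Var[Q] + b²·Var[M] + c²·Var[B] + 2ab·covariance of Q and M + 2ac·covariance of Q and B + 2bc·covariance of M and B, with a = 3.84, b = -2.08, c = -8.
= 698.94144 + 34.6112 + 1504 + (-222.04416) + (-479.232) + 319.488
= 1855.76448.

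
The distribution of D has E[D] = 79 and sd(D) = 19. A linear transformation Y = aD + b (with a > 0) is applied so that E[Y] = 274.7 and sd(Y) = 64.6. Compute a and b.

a = 3.4, b = 6.1

sd(Y) = a·sd(D) (a > 0), so a = 64.6/19 = 3.4.
E[Y] = a·E[D] + b, so b = 274.7 − 3.4·79 = 6.1.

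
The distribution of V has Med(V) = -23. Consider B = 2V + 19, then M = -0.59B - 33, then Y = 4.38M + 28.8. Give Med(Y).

Med(Y) = -45.9666

Med(B) = 2·(-23) + 19 = -27.
Med(M) = (-0.59)·(-27) + (-33) = -17.07.
Med(Y) = 4.38·(-17.07) + 28.8 = -45.9666.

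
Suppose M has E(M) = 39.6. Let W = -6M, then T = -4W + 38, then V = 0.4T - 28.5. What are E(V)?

E(W) = (-6)·39.6 = -237.6.
E(T) = (-4)·(-237.6) + 38 = 988.4.
E(V) = 0.4·988.4 + (-28.5) = 366.86.

E(V) = 366.86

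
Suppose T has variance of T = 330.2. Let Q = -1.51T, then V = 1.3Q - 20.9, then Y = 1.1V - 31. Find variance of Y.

variance of Q = (-1.51)²·330.2 = 752.88902.
variance of V = 1.3²·752.88902 = 1272.3824438.
variance of Y = 1.1²·1272.3824438 = 1539.582756998.

variance of Y = 1539.582756998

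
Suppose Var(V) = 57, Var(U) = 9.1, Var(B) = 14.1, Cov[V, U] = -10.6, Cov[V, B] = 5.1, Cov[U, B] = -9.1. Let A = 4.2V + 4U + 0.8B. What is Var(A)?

Var(A) = a²·Var(V) + b²·Var(U) + c²·Var(B) + 2ab·Cov[V, U] + 2ac·Cov[V, B] + 2bc·Cov[U, B], with a = 4.2, b = 4, c = 0.8.
= 1005.48 + 145.6 + 9.024 + (-356.16) + 34.272 + (-58.24)
= 779.976.

Var(A) = 779.976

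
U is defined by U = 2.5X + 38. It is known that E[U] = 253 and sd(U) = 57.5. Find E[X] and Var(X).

From U = 2.5X + 38: E[U] = a·E[X] + b, so E[X] = (E[U] − b)/a = (253 − 38)/2.5 = 86.
Var(U) = 57.5² = 3306.25.
Var(U) = a²·Var(X), so Var(X) = 3306.25/2.5² = 529.

E[X] = 86, Var(X) = 529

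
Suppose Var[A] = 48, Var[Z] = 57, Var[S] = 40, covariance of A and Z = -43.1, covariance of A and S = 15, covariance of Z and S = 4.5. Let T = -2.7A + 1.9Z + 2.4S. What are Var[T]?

Var[T] = a²·Var[A] + b²·Var[Z] + c²·Var[S] + 2ab·covariance of A and Z + 2ac·covariance of A and S + 2bc·covariance of Z and S, with a = -2.7, b = 1.9, c = 2.4.
= 349.92 + 205.77 + 230.4 + 442.206 + (-194.4) + 41.04
= 1074.936.

Var[T] = 1074.936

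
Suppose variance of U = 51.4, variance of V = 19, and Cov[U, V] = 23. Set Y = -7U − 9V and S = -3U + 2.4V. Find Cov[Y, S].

Cov[Y, S] = 903.6

By bilinearity, Cov[Y, S] = ac·variance of U + bd·variance of V + (ad+bc)·Cov[U, V], with a=-7, b=-9, c=-3, d=2.4.
ac·variance of U = (-7)·(-3)·51.4 = 1079.4
bd·variance of V = (-9)·2.4·19 = -410.4
(ad+bc)·Cov[U, V] = (10.2)·23 = 234.6
Cov[Y, S] = 1079.4 + (-410.4) + 234.6 = 903.6.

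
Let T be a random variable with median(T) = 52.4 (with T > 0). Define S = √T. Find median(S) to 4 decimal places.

√T is monotone on this domain, so median(S) = √(52.4) ≈ 7.2388.

median(S) = 7.2388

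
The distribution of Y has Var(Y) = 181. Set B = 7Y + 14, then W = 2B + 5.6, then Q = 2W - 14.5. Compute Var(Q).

Var(B) = 7²·181 = 8869.
Var(W) = 2²·8869 = 35476.
Var(Q) = 2²·35476 = 141904.

Var(Q) = 141904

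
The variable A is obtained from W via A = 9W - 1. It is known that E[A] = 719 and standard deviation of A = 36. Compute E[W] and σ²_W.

E[W] = 80, σ²_W = 16

From A = 9W - 1: E[A] = a·E[W] + b, so E[W] = (E[A] − b)/a = (719 − (-1))/9 = 80.
σ²_A = 36² = 1296.
σ²_A = a²·σ²_W, so σ²_W = 1296/9² = 16.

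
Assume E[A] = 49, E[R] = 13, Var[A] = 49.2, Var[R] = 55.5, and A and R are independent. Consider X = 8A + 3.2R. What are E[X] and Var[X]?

E[X] = 433.6, Var[X] = 3717.12

E[X] = 8·E[A] + 3.2·E[R] = 8·49 + 3.2·13 = 433.6.
Var[X] = a²·Var[A] + b²·Var[R] + 2ab·covariance of A and R with a = 8, b = 3.2.
Independence gives covariance of A and R = 0.
= 8²·49.2 + 3.2²·55.5 + 2·8·3.2·0
= 3148.8 + 568.32 + 0 = 3717.12.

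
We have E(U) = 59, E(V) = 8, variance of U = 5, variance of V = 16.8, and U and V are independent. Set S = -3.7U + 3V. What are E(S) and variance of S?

E(S) = (-3.7)·E(U) + 3·E(V) = (-3.7)·59 + 3·8 = -194.3.
variance of S = a²·variance of U + b²·variance of V + 2ab·Cov(U, V) with a = -3.7, b = 3.
Independence gives Cov(U, V) = 0.
= (-3.7)²·5 + 3²·16.8 + 2·(-3.7)·3·0
= 68.45 + 151.2 + 0 = 219.65.

E(S) = -194.3, variance of S = 219.65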